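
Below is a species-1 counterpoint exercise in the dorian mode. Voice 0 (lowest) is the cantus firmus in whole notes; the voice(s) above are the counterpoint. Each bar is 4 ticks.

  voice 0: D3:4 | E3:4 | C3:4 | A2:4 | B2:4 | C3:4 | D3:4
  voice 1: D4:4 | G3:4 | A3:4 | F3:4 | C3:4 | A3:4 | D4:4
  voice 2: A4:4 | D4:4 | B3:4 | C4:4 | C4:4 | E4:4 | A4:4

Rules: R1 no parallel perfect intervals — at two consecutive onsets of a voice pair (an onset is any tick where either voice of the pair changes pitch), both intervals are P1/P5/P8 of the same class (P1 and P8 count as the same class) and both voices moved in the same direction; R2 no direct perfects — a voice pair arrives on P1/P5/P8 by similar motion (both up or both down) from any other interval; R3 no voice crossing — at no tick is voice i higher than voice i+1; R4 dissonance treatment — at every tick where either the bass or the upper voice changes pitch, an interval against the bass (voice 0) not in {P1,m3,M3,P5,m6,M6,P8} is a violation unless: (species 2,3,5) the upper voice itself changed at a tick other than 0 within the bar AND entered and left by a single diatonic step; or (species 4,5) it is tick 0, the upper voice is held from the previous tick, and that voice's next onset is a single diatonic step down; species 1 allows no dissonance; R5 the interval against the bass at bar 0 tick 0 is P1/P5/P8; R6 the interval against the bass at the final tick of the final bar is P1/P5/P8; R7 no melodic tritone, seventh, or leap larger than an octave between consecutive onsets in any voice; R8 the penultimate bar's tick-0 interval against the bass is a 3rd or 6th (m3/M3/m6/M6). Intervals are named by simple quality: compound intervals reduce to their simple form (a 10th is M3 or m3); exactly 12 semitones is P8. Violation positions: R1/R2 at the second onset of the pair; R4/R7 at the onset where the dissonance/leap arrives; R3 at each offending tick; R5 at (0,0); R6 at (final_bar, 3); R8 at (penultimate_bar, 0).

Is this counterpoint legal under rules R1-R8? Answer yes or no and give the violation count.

bar 0: v0=D3 v1=D4 v2=A4 (P5)
bar 1: v0=E3 v1=G3 v2=D4 (m7)
bar 2: v0=C3 v1=A3 v2=B3 (M7)
bar 3: v0=A2 v1=F3 v2=C4 (m3)
bar 4: v0=B2 v1=C3 v2=C4 (m2)
bar 5: v0=C3 v1=A3 v2=E4 (M3)
bar 6: v0=D3 v1=D4 v2=A4 (P5)
  R1 @ bar1.0: D4/A4 P5 -> G3/D4 P5 similar
  R4 @ bar1.0: E3/D4 m7 untreated
  R4 @ bar2.0: C3/B3 M7 untreated
  R4 @ bar4.0: B2/C3 m2 untreated
  R4 @ bar4.0: B2/C4 m2 untreated
  R2 @ bar5.0: C3/C4 P8 -> A3/E4 P5 similar
  R1 @ bar6.0: A3/E4 P5 -> D4/A4 P5 similar
  R2 @ bar6.0: C3/A3 M6 -> D3/D4 P8 similar
  R2 @ bar6.0: C3/E4 M3 -> D3/A4 P5 similar

No (9 violations)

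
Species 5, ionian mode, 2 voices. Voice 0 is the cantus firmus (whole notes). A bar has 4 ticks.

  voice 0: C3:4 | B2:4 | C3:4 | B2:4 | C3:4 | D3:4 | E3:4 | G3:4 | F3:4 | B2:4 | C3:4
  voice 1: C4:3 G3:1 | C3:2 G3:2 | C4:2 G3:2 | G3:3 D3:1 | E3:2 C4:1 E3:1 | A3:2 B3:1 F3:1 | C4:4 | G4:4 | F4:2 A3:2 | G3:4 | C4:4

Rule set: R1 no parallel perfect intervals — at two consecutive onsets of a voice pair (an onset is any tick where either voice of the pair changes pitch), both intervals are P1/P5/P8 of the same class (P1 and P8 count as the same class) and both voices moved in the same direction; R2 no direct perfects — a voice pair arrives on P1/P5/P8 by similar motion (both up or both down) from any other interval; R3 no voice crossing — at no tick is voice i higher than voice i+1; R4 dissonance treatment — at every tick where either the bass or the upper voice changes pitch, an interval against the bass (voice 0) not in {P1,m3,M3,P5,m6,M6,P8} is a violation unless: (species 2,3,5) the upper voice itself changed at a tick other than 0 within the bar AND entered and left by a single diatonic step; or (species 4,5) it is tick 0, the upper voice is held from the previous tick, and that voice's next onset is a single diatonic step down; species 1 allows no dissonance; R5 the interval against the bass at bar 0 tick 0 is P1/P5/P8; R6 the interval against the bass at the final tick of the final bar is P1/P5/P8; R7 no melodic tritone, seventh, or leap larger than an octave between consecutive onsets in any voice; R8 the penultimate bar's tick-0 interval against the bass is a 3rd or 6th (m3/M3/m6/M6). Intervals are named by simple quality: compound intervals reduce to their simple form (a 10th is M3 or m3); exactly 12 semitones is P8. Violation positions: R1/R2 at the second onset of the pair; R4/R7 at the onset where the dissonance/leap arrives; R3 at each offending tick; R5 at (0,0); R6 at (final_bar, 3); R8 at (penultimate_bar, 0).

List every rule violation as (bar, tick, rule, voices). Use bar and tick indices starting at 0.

(1, 0, R4, (0, 1))
(2, 0, R2, (0, 1))
(5, 0, R2, (0, 1))
(5, 3, R7, (1,))
(7, 0, R2, (0, 1))
(8, 0, R1, (0, 1))
(9, 0, R7, (0,))
(10, 0, R2, (0, 1))

bar 0: v0=C3 v1=C4 downbeat P8
bar 1: v0=B2 v1=C3 downbeat m2
bar 2: v0=C3 v1=C4 downbeat P8
bar 3: v0=B2 v1=G3 downbeat m6
bar 4: v0=C3 v1=E3 downbeat M3
bar 5: v0=D3 v1=A3 downbeat P5
bar 6: v0=E3 v1=C4 downbeat m6
bar 7: v0=G3 v1=G4 downbeat P8
bar 8: v0=F3 v1=F4 downbeat P8
bar 9: v0=B2 v1=G3 downbeat m6
bar 10: v0=C3 v1=C4 downbeat P8
  -> R4 @ bar 1 tick 0 v(0, 1): B2/C3 m2 untreated
  -> R2 @ bar 2 tick 0 v(0, 1): B2/G3 m6 -> C3/C4 P8 similar
  -> R2 @ bar 5 tick 0 v(0, 1): C3/E3 M3 -> D3/A3 P5 similar
  -> R7 @ bar 5 tick 3 v(1,): B3->F3 leap 6st
  -> R2 @ bar 7 tick 0 v(0, 1): E3/C4 m6 -> G3/G4 P8 similar
  -> R1 @ bar 8 tick 0 v(0, 1): G3/G4 P8 -> F3/F4 P8 similar
  -> R7 @ bar 9 tick 0 v(0,): F3->B2 leap 6st
  -> R2 @ bar 10 tick 0 v(0, 1): B2/G3 m6 -> C3/C4 P8 similar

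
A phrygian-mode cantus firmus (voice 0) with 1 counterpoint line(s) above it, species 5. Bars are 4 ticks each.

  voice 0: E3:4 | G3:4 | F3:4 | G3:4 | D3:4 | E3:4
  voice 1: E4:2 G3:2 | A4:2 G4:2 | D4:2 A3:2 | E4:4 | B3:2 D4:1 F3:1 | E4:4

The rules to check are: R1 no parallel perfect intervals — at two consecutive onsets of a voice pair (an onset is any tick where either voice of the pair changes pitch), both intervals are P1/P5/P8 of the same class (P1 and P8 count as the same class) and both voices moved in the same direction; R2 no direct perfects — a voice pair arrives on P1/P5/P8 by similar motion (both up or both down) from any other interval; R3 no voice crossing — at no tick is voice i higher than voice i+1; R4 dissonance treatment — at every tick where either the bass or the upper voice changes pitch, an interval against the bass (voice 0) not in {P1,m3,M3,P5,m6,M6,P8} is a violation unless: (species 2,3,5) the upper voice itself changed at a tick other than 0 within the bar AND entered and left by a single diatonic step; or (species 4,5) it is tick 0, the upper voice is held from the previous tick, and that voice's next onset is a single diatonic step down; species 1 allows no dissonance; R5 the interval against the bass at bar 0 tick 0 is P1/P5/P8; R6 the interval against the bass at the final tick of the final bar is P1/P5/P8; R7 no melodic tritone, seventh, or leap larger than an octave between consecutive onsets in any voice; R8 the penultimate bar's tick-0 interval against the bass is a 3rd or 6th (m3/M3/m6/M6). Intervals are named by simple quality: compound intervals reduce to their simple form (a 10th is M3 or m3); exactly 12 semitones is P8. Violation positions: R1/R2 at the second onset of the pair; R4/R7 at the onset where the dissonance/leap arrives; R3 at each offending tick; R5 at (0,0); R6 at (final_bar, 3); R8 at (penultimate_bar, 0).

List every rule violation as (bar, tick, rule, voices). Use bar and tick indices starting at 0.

(1, 0, R4, (0, 1))
(1, 0, R7, (1,))
(5, 0, R2, (0, 1))
(5, 0, R7, (1,))

bar 0: v0=E3 v1=E4 downbeat P8
bar 1: v0=G3 v1=A4 downbeat M2
bar 2: v0=F3 v1=D4 downbeat M6
bar 3: v0=G3 v1=E4 downbeat M6
bar 4: v0=D3 v1=B3 downbeat M6
bar 5: v0=E3 v1=E4 downbeat P8
  -> R4 @ bar 1 tick 0 v(0, 1): G3/A4 M2 untreated
  -> R7 @ bar 1 tick 0 v(1,): G3->A4 leap 14st
  -> R2 @ bar 5 tick 0 v(0, 1): D3/F3 m3 -> E3/E4 P8 similar
  -> R7 @ bar 5 tick 0 v(1,): F3->E4 leap 11st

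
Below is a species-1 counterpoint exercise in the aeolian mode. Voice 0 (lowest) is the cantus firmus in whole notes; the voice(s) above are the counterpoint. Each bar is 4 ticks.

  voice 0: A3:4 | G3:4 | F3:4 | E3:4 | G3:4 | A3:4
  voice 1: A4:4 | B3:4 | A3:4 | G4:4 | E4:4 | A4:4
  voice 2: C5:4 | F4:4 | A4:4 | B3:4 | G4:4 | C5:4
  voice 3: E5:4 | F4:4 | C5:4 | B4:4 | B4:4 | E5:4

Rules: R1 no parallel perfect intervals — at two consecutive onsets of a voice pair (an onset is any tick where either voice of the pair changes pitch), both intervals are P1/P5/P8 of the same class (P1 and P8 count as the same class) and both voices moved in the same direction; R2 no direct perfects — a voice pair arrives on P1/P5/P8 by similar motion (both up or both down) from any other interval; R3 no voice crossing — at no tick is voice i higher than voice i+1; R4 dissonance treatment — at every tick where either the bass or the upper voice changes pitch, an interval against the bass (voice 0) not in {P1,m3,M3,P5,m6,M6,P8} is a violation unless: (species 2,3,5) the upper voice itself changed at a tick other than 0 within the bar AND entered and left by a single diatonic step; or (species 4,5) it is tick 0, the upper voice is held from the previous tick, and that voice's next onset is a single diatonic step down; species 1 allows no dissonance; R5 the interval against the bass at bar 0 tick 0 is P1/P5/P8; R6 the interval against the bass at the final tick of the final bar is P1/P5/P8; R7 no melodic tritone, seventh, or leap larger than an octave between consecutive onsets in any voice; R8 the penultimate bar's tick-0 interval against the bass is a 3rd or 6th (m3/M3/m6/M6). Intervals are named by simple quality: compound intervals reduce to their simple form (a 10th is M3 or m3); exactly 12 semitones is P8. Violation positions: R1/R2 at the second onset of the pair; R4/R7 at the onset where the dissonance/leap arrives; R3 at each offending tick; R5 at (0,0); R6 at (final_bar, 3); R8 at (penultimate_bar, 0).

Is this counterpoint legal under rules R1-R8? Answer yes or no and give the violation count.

No (21 violations)

bar 0: v0=A3 v1=A4 v2=C5 v3=E5 (P5)
bar 1: v0=G3 v1=B3 v2=F4 v3=F4 (m7)
bar 2: v0=F3 v1=A3 v2=A4 v3=C5 (P5)
bar 3: v0=E3 v1=G4 v2=B3 v3=B4 (P5)
bar 4: v0=G3 v1=E4 v2=G4 v3=B4 (M3)
bar 5: v0=A3 v1=A4 v2=C5 v3=E5 (P5)
  R5 @ bar0.0: opens on m3
  R2 @ bar1.0: C5/E5 M3 -> F4/F4 P1 similar
  R4 @ bar1.0: G3/F4 m7 untreated
  R4 @ bar1.0: G3/F4 m7 untreated
  R7 @ bar1.0: A4->B3 leap 10st
  R7 @ bar1.0: E5->F4 leap 11st
  R1 @ bar3.0: F3/C5 P5 -> E3/B4 P5 similar
  R2 @ bar3.0: F3/A4 M3 -> E3/B3 P5 similar
  R2 @ bar3.0: A4/C5 m3 -> B3/B4 P8 similar
  R3 @ bar3.0: G4 above B3
  R7 @ bar3.0: A3->G4 leap 10st
  R7 @ bar3.0: A4->B3 leap 10st
  R3 @ bar3.1: G4 above B3
  R3 @ bar3.2: G4 above B3
  R3 @ bar3.3: G4 above B3
  R2 @ bar4.0: E3/B3 P5 -> G3/G4 P8 similar
  R8 @ bar4.0: penult P8 not 3rd/6th
  R1 @ bar5.0: E4/B4 P5 -> A4/E5 P5 similar
  R2 @ bar5.0: G3/E4 M6 -> A3/A4 P8 similar
  R2 @ bar5.0: G3/B4 M3 -> A3/E5 P5 similar
  R6 @ bar5.3: closes on m3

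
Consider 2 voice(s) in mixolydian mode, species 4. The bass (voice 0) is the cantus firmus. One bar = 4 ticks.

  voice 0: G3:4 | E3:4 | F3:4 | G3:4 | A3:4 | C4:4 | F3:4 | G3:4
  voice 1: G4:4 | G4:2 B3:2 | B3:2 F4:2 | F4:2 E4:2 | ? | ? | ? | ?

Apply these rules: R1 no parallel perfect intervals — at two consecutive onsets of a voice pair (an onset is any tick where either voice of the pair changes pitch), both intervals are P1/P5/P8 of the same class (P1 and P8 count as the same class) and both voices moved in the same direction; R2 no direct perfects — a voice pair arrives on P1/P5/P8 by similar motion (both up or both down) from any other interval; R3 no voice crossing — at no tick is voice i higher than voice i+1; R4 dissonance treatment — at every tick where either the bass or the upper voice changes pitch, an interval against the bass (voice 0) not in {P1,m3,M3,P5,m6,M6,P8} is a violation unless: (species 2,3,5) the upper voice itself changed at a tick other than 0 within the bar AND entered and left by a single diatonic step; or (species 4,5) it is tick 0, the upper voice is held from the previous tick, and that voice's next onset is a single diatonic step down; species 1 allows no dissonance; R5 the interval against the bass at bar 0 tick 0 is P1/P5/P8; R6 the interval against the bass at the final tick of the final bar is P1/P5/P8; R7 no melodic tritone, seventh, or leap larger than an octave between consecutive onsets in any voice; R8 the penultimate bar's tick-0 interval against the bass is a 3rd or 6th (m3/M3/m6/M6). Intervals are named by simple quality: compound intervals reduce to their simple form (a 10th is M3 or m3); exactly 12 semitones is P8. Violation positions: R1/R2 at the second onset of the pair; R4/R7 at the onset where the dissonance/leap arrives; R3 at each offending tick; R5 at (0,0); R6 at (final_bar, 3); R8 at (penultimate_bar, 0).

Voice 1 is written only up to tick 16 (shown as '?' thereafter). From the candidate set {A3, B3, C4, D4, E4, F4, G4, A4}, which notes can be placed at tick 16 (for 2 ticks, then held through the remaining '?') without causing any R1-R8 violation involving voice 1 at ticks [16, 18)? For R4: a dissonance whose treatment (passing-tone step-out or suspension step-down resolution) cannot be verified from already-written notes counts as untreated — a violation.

A3: legal
B3: violates R4
C4: legal
D4: violates R4
E4: legal
F4: legal
G4: violates R4
A4: violates R2

{A3, C4, E4, F4}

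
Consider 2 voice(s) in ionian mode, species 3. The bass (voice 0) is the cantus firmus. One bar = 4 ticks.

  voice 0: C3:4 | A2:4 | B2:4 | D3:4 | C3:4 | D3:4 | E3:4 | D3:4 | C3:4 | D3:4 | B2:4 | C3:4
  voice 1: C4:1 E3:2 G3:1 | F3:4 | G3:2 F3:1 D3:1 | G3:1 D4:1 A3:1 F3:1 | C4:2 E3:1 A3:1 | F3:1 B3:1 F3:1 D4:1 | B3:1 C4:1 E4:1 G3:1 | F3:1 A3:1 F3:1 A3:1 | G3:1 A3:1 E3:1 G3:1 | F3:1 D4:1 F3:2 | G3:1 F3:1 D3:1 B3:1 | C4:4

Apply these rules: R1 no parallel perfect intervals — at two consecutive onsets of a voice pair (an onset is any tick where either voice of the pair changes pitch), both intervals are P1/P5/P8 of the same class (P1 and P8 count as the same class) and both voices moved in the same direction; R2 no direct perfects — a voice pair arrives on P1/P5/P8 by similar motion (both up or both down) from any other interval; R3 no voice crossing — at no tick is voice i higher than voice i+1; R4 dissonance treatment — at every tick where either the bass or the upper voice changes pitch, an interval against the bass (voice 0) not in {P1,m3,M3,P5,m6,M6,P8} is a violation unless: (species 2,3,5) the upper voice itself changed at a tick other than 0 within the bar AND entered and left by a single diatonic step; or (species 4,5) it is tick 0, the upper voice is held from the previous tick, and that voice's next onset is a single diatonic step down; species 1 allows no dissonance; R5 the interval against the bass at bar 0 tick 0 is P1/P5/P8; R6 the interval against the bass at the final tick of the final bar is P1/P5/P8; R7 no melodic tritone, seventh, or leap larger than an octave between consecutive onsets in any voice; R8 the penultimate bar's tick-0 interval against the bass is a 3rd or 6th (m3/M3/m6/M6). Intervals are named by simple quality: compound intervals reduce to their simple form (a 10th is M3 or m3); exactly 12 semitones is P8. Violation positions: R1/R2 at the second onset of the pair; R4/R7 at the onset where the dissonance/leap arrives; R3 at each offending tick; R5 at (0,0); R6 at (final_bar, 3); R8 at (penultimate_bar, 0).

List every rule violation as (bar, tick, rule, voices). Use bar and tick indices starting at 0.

(2, 2, R4, (0, 1))
(3, 0, R4, (0, 1))
(5, 1, R7, (1,))
(5, 2, R7, (1,))
(8, 0, R1, (0, 1))
(10, 1, R4, (0, 1))
(11, 0, R1, (0, 1))

bar 0: v0=C3 v1=C4 downbeat P8
bar 1: v0=A2 v1=F3 downbeat m6
bar 2: v0=B2 v1=G3 downbeat m6
bar 3: v0=D3 v1=G3 downbeat P4
bar 4: v0=C3 v1=C4 downbeat P8
bar 5: v0=D3 v1=F3 downbeat m3
bar 6: v0=E3 v1=B3 downbeat P5
bar 7: v0=D3 v1=F3 downbeat m3
bar 8: v0=C3 v1=G3 downbeat P5
bar 9: v0=D3 v1=F3 downbeat m3
bar 10: v0=B2 v1=G3 downbeat m6
bar 11: v0=C3 v1=C4 downbeat P8
  -> R4 @ bar 2 tick 2 v(0, 1): B2/F3 TT untreated
  -> R4 @ bar 3 tick 0 v(0, 1): D3/G3 P4 untreated
  -> R7 @ bar 5 tick 1 v(1,): F3->B3 leap 6st
  -> R7 @ bar 5 tick 2 v(1,): B3->F3 leap 6st
  -> R1 @ bar 8 tick 0 v(0, 1): D3/A3 P5 -> C3/G3 P5 similar
  -> R4 @ bar 10 tick 1 v(0, 1): B2/F3 TT untreated
  -> R1 @ bar 11 tick 0 v(0, 1): B2/B3 P8 -> C3/C4 P8 similar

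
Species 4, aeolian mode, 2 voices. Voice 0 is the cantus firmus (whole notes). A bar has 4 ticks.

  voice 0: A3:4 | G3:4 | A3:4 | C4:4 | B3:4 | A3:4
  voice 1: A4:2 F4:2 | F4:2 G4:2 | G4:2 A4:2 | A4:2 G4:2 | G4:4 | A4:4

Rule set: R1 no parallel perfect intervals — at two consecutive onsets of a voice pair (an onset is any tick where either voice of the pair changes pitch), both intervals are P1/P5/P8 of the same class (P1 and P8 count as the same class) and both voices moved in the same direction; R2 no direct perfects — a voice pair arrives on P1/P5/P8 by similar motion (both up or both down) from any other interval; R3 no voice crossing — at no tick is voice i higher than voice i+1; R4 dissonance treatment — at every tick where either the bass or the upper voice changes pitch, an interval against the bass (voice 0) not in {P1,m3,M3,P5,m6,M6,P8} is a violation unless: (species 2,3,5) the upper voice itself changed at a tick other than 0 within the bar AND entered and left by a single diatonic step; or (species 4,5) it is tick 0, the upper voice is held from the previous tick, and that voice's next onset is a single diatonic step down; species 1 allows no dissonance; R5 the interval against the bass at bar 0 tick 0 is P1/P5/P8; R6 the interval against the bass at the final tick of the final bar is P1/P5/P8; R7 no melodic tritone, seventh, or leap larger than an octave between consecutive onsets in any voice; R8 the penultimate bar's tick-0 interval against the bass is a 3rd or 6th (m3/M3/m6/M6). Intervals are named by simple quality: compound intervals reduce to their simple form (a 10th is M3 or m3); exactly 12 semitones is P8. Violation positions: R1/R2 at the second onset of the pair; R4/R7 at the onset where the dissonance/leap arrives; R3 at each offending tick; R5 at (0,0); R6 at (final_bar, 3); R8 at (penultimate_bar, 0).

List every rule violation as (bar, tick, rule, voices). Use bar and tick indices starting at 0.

(1, 0, R4, (0, 1))
(2, 0, R4, (0, 1))

bar 0: v0=A3 v1=A4 downbeat P8
bar 1: v0=G3 v1=F4 downbeat m7
bar 2: v0=A3 v1=G4 downbeat m7
bar 3: v0=C4 v1=A4 downbeat M6
bar 4: v0=B3 v1=G4 downbeat m6
bar 5: v0=A3 v1=A4 downbeat P8
  -> R4 @ bar 1 tick 0 v(0, 1): G3/F4 m7 untreated
  -> R4 @ bar 2 tick 0 v(0, 1): A3/G4 m7 untreated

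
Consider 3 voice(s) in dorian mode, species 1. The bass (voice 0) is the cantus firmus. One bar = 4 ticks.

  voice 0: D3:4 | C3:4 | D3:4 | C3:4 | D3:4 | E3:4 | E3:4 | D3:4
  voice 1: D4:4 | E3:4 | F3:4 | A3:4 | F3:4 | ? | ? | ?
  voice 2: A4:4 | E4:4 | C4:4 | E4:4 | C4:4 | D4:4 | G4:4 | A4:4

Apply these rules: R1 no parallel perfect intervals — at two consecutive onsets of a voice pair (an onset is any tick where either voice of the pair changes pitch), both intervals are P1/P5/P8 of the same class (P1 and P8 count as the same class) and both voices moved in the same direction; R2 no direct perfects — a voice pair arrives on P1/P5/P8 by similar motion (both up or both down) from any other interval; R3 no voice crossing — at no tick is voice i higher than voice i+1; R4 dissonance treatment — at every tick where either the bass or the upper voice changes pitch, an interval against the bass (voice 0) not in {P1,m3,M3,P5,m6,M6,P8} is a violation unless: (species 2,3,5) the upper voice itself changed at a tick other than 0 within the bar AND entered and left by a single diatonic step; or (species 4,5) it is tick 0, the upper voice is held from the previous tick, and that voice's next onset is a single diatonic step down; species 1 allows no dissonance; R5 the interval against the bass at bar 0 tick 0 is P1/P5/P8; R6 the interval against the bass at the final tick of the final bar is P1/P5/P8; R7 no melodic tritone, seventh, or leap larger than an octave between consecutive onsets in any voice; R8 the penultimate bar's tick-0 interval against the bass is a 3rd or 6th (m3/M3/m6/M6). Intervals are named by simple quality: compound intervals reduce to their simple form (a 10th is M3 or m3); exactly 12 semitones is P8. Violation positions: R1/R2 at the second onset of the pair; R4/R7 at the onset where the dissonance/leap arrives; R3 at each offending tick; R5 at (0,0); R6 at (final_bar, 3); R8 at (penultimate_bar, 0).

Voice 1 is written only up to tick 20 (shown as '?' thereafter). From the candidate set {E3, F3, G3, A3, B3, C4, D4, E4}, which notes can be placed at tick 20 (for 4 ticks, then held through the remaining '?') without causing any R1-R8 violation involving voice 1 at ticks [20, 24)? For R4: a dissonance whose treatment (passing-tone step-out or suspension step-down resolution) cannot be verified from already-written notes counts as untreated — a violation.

E3: legal
F3: violates R4
G3: violates R1
A3: violates R4
B3: violates R2,R7
C4: legal
D4: violates R2,R4
E4: violates R2,R3,R7

{C4, E3}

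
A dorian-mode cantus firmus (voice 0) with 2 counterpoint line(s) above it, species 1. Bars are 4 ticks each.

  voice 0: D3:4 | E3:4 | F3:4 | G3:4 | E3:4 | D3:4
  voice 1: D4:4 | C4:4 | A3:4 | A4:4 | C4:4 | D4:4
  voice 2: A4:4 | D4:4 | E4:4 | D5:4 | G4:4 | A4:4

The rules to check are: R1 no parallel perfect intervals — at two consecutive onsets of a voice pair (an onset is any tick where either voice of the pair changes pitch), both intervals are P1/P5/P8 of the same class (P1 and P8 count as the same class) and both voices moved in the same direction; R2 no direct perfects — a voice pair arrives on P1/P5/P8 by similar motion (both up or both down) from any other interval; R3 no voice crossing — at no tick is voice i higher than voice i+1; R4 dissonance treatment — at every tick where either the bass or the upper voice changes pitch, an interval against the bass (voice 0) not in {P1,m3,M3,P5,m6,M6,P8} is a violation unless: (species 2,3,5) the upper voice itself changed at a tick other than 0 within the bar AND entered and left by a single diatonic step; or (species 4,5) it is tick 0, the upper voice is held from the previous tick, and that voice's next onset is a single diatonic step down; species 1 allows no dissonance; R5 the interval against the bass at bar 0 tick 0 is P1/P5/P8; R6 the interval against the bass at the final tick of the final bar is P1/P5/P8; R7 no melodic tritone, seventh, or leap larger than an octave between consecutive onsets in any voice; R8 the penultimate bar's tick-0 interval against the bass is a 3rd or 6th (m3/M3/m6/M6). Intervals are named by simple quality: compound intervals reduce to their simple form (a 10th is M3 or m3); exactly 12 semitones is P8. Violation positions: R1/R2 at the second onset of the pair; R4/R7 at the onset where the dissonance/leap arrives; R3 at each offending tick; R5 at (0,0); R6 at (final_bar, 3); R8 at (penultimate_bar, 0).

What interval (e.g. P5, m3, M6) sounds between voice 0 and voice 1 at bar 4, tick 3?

voice 0=E3 voice 1=C4 -> m6

m6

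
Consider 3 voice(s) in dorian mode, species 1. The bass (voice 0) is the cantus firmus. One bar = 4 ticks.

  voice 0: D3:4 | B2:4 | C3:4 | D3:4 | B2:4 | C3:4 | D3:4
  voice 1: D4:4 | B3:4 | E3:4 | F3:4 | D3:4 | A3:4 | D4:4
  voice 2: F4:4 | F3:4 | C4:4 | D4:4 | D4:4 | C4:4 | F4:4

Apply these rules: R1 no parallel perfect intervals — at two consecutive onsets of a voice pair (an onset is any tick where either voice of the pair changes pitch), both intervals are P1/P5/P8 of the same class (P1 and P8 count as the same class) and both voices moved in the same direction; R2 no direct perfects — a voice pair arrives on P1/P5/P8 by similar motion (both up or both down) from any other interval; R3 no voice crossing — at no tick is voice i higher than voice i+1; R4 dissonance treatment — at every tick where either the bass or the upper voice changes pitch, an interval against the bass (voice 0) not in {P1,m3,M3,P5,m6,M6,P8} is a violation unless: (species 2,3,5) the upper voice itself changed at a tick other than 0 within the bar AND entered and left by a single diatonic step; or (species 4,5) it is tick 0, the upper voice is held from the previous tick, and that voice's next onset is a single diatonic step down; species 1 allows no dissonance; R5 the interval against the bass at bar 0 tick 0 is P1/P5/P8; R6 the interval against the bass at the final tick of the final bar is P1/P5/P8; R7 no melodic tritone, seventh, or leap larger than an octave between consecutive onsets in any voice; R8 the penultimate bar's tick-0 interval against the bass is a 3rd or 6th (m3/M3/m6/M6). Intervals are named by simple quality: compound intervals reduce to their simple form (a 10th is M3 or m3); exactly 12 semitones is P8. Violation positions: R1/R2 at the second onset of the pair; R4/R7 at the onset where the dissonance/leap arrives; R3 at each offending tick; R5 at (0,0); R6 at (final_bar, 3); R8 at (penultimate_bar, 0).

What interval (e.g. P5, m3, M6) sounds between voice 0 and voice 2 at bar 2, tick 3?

P8

voice 0=C3 voice 2=C4 -> P8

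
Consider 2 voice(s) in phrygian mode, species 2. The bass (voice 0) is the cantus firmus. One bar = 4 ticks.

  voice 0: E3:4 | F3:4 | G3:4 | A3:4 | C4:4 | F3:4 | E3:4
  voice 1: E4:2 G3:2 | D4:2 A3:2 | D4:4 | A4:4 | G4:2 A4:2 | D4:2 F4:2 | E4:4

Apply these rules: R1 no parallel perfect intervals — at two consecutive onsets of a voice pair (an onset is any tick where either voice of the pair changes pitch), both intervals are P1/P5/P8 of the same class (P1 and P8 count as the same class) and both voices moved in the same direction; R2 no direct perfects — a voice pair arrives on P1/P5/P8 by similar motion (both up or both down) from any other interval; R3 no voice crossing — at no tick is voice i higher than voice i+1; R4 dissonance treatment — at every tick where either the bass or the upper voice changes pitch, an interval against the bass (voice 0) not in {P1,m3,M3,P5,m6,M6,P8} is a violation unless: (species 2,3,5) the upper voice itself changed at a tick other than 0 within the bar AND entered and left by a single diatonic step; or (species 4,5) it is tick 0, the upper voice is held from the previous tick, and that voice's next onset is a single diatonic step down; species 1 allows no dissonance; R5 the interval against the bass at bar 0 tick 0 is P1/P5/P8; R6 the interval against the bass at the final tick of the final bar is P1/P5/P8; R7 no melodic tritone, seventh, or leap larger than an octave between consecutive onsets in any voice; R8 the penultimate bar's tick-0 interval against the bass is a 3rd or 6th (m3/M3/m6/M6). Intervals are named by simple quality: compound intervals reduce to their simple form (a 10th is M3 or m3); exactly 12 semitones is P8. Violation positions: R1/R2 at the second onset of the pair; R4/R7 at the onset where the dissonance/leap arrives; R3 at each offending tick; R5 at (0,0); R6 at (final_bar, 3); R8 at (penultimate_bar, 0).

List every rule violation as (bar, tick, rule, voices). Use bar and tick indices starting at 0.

bar 0: v0=E3 v1=E4 downbeat P8
bar 1: v0=F3 v1=D4 downbeat M6
bar 2: v0=G3 v1=D4 downbeat P5
bar 3: v0=A3 v1=A4 downbeat P8
bar 4: v0=C4 v1=G4 downbeat P5
bar 5: v0=F3 v1=D4 downbeat M6
bar 6: v0=E3 v1=E4 downbeat P8
  -> R2 @ bar 2 tick 0 v(0, 1): F3/A3 M3 -> G3/D4 P5 similar
  -> R2 @ bar 3 tick 0 v(0, 1): G3/D4 P5 -> A3/A4 P8 similar
  -> R1 @ bar 6 tick 0 v(0, 1): F3/F4 P8 -> E3/E4 P8 similar

(2, 0, R2, (0, 1))
(3, 0, R2, (0, 1))
(6, 0, R1, (0, 1))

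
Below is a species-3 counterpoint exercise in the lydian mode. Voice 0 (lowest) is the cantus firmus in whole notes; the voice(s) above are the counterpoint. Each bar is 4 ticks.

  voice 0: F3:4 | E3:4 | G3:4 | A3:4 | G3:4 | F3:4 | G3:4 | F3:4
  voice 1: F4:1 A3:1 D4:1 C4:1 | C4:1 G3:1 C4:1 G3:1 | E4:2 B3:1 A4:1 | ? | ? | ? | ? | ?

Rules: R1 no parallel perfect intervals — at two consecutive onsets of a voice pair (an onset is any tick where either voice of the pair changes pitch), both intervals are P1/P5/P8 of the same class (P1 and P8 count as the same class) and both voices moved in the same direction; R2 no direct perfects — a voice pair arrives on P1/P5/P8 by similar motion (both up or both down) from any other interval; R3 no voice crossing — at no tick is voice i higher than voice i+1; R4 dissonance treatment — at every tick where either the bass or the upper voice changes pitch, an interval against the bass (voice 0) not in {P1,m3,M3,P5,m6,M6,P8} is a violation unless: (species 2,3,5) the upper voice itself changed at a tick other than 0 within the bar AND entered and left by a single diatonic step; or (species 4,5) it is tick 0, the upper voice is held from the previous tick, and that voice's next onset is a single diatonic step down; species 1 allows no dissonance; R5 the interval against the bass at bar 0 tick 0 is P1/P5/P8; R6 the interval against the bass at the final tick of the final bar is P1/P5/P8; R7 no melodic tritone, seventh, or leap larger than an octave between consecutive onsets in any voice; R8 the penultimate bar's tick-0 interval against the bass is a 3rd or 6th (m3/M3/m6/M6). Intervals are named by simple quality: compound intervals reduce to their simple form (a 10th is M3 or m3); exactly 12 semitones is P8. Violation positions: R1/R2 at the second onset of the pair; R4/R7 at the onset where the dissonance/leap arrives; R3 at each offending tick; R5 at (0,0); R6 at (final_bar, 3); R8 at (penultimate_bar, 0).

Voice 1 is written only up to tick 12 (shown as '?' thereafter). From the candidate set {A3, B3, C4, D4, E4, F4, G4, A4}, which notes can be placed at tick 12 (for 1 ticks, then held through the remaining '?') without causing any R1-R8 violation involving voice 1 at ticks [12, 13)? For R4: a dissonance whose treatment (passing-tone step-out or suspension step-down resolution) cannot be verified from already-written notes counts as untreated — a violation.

{A3, A4, C4, E4, F4}

A3: legal
B3: violates R4,R7
C4: legal
D4: violates R4
E4: legal
F4: legal
G4: violates R4
A4: legal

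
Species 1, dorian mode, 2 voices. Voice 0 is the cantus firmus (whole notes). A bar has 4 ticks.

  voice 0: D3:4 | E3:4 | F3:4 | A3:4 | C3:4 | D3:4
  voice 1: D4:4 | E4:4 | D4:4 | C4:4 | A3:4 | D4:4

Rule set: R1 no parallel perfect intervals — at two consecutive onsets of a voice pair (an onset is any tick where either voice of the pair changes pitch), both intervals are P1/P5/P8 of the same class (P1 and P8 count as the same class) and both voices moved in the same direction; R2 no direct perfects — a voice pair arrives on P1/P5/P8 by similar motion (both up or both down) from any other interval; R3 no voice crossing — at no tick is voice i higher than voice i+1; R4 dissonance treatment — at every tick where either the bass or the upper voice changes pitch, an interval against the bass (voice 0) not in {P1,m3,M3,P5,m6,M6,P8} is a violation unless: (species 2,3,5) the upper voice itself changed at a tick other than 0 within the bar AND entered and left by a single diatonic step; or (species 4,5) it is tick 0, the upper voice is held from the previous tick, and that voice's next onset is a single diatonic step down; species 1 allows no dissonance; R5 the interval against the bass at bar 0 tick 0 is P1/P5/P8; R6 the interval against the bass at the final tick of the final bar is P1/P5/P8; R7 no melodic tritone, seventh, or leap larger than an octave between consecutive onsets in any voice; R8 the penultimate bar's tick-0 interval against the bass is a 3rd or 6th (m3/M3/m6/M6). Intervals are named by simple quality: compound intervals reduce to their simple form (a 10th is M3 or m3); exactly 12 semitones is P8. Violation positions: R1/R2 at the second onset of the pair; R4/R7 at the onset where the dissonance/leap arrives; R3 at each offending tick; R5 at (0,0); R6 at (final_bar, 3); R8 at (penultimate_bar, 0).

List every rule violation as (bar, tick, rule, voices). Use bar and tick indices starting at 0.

(1, 0, R1, (0, 1))
(5, 0, R2, (0, 1))

bar 0: v0=D3 v1=D4 downbeat P8
bar 1: v0=E3 v1=E4 downbeat P8
bar 2: v0=F3 v1=D4 downbeat M6
bar 3: v0=A3 v1=C4 downbeat m3
bar 4: v0=C3 v1=A3 downbeat M6
bar 5: v0=D3 v1=D4 downbeat P8
  -> R1 @ bar 1 tick 0 v(0, 1): D3/D4 P8 -> E3/E4 P8 similar
  -> R2 @ bar 5 tick 0 v(0, 1): C3/A3 M6 -> D3/D4 P8 similar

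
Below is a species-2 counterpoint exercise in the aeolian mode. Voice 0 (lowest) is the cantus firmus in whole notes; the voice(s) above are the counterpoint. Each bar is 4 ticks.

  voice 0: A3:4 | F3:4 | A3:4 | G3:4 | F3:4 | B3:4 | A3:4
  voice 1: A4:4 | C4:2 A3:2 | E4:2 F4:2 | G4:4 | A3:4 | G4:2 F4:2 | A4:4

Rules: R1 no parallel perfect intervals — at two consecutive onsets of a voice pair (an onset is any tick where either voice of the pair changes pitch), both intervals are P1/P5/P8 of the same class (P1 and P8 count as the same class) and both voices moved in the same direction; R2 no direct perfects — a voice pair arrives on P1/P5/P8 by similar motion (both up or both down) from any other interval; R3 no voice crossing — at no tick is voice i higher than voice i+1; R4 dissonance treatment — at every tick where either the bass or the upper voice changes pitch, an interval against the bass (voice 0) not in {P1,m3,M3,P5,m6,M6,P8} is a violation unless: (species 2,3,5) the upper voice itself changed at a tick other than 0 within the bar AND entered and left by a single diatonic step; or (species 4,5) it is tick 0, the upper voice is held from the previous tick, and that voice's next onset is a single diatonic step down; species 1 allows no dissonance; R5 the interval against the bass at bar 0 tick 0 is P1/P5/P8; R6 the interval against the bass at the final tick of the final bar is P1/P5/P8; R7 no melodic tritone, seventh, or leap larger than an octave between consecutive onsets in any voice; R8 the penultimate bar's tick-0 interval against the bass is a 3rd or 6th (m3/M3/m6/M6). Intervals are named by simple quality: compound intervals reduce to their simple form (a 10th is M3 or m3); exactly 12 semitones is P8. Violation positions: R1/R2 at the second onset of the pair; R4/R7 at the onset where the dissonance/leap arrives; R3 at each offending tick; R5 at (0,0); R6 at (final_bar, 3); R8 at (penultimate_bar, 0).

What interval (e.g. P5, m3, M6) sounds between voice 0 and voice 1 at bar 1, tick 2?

M3

voice 0=F3 voice 1=A3 -> M3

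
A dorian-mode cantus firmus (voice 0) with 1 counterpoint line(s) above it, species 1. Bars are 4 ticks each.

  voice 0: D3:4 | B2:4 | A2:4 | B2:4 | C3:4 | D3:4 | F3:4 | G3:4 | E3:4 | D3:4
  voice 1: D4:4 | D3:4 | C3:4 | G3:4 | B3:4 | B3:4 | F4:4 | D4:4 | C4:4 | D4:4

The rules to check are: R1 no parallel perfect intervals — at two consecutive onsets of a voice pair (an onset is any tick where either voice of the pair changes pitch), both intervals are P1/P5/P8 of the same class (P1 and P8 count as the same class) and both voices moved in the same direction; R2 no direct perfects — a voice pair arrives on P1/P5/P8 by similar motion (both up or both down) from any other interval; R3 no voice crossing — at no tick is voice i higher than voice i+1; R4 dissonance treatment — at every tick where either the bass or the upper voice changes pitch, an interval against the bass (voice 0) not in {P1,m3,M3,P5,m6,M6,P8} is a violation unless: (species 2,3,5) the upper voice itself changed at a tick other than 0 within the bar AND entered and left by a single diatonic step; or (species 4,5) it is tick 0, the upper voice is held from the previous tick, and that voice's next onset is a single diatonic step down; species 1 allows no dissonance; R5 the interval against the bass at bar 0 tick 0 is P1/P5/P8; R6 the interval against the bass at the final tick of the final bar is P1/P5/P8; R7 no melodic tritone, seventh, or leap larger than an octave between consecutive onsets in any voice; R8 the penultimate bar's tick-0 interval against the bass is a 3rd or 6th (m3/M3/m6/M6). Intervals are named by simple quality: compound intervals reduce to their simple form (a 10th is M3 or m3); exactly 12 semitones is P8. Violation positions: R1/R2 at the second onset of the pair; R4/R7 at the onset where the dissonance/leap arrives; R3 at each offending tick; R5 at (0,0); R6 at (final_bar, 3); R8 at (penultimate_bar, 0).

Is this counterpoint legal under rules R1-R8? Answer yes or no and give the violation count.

bar 0: v0=D3 v1=D4 (P8)
bar 1: v0=B2 v1=D3 (m3)
bar 2: v0=A2 v1=C3 (m3)
bar 3: v0=B2 v1=G3 (m6)
bar 4: v0=C3 v1=B3 (M7)
bar 5: v0=D3 v1=B3 (M6)
bar 6: v0=F3 v1=F4 (P8)
bar 7: v0=G3 v1=D4 (P5)
bar 8: v0=E3 v1=C4 (m6)
bar 9: v0=D3 v1=D4 (P8)
  R4 @ bar4.0: C3/B3 M7 untreated
  R2 @ bar6.0: D3/B3 M6 -> F3/F4 P8 similar
  R7 @ bar6.0: B3->F4 leap 6st

No (3 violations)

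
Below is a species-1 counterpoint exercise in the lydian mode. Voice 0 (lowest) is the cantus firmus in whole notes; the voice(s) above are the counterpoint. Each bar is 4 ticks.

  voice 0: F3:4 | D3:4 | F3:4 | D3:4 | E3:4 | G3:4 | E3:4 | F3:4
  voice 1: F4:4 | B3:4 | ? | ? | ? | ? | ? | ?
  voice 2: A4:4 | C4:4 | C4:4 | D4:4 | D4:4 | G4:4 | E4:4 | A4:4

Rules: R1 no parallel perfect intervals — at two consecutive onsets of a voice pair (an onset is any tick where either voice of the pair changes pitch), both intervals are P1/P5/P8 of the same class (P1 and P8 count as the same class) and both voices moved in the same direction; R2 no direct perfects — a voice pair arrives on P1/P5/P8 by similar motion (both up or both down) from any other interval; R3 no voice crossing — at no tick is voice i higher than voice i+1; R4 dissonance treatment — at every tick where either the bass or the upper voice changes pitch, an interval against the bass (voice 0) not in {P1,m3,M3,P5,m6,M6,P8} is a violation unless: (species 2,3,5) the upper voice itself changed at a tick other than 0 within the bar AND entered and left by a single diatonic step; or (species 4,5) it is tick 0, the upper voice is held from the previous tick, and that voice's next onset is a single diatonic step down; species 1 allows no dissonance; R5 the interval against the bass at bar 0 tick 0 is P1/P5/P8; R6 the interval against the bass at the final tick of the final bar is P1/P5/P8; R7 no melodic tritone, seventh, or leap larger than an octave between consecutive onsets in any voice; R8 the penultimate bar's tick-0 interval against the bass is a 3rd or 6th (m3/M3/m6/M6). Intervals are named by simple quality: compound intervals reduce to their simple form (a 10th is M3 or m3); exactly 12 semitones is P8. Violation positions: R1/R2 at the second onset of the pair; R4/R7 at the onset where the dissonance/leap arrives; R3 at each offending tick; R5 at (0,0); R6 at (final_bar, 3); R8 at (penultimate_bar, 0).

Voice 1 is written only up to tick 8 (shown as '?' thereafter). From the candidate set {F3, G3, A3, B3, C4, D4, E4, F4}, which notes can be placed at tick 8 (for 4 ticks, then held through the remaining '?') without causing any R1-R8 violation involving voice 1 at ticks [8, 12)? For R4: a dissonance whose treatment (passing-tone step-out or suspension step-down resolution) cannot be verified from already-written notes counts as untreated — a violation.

F3: violates R7
G3: violates R4
A3: legal
B3: violates R4
C4: violates R2
D4: violates R3
E4: violates R3,R4
F4: violates R2,R3,R7

{A3}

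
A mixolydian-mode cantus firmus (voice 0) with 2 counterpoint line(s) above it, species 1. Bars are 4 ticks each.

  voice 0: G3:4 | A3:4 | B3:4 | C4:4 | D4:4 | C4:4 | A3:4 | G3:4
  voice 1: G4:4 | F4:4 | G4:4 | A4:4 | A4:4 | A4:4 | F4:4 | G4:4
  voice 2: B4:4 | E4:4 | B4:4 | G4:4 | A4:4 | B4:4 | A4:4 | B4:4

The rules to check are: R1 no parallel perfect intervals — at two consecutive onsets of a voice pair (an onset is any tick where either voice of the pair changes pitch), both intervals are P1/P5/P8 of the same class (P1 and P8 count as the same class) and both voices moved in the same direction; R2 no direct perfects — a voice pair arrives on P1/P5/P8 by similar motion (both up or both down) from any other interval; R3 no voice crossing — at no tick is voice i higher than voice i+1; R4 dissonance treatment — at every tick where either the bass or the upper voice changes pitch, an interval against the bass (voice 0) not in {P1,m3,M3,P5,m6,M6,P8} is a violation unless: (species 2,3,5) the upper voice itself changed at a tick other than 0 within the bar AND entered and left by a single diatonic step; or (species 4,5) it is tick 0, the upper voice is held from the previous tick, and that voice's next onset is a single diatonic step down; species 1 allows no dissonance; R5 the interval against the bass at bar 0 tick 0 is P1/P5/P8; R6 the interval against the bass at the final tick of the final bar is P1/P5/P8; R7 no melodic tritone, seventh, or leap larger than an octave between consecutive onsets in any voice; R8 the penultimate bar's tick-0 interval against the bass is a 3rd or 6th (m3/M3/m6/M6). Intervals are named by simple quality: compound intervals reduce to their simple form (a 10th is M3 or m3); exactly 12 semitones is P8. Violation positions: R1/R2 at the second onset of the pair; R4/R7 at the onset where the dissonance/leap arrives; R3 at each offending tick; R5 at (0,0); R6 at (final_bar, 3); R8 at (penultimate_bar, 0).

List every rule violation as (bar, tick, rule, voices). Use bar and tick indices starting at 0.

(0, 0, R5, (0, 2))
(1, 0, R3, (1, 2))
(1, 1, R3, (1, 2))
(1, 2, R3, (1, 2))
(1, 3, R3, (1, 2))
(2, 0, R2, (0, 2))
(3, 0, R3, (1, 2))
(3, 1, R3, (1, 2))
(3, 2, R3, (1, 2))
(3, 3, R3, (1, 2))
(4, 0, R1, (0, 2))
(5, 0, R4, (0, 2))
(6, 0, R2, (0, 2))
(6, 0, R8, (0, 2))
(7, 3, R6, (0, 2))

bar 0: v0=G3 v1=G4 v2=B4 downbeat M3
bar 1: v0=A3 v1=F4 v2=E4 downbeat P5
bar 2: v0=B3 v1=G4 v2=B4 downbeat P8
bar 3: v0=C4 v1=A4 v2=G4 downbeat P5
bar 4: v0=D4 v1=A4 v2=A4 downbeat P5
bar 5: v0=C4 v1=A4 v2=B4 downbeat M7
bar 6: v0=A3 v1=F4 v2=A4 downbeat P8
bar 7: v0=G3 v1=G4 v2=B4 downbeat M3
  -> R5 @ bar 0 tick 0 v(0, 2): opens on M3
  -> R3 @ bar 1 tick 0 v(1, 2): F4 above E4
  -> R3 @ bar 1 tick 1 v(1, 2): F4 above E4
  -> R3 @ bar 1 tick 2 v(1, 2): F4 above E4
  -> R3 @ bar 1 tick 3 v(1, 2): F4 above E4
  -> R2 @ bar 2 tick 0 v(0, 2): A3/E4 P5 -> B3/B4 P8 similar
  -> R3 @ bar 3 tick 0 v(1, 2): A4 above G4
  -> R3 @ bar 3 tick 1 v(1, 2): A4 above G4
  -> R3 @ bar 3 tick 2 v(1, 2): A4 above G4
  -> R3 @ bar 3 tick 3 v(1, 2): A4 above G4
  -> R1 @ bar 4 tick 0 v(0, 2): C4/G4 P5 -> D4/A4 P5 similar
  -> R4 @ bar 5 tick 0 v(0, 2): C4/B4 M7 untreated
  -> R2 @ bar 6 tick 0 v(0, 2): C4/B4 M7 -> A3/A4 P8 similar
  -> R8 @ bar 6 tick 0 v(0, 2): penult P8 not 3rd/6th
  -> R6 @ bar 7 tick 3 v(0, 2): closes on M3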